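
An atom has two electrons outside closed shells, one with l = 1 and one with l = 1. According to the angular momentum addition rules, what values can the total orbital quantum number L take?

By the triangle rule, |l₁ − l₂| ≤ L ≤ l₁ + l₂.
So L can be 0, 1, 2.

L = 0, 1, 2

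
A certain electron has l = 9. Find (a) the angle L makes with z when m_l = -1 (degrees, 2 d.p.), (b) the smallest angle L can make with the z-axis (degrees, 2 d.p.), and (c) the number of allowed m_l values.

θ(m_l=-1) ≈ 96.05°; θ_min ≈ 18.43°; 19 values

For m_l = -1: cos θ = -1/√90, θ ≈ 96.05°.
cos θ_min = 9/√90, so θ_min ≈ 18.43°.
There are 2l+1 = 19 values of m_l.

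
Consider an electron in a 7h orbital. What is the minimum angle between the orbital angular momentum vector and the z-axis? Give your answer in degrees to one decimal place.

θ_min ≈ 24.1°

For 7h, l = 5.
|L| = √(l(l+1)) ℏ = √30 ℏ.
The smallest angle corresponds to the largest L_z, i.e. m_l = l = 5, giving L_z = 5ℏ.
cos θ_min = 5/√30, so θ_min ≈ 24.1°.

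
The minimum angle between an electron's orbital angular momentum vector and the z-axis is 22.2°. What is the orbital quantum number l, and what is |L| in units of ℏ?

cos²θ_min = l/(l+1) = 0.8572.
l = cos²θ/sin²θ ≈ 6.
Then |L| = ℏ√(6·7) = √42 ℏ.

l = 6, |L| = √42 ℏ ≈ 6.481ℏ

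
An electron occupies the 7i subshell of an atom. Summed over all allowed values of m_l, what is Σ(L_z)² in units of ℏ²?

The 7i subshell has l = 6.
m_l runs from −6 to 6, i.e. {-6, -5, -4, -3, -2, -1, 0, 1, 2, 3, 4, 5, 6}.
Σ m_l² = l(l+1)(2l+1)/3 = 6·7·13/3 = 182.

Σ(L_z)² = 182 ℏ²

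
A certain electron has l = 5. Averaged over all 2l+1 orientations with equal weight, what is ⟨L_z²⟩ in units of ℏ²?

m_l ∈ {-5, -4, -3, -2, -1, 0, 1, 2, 3, 4, 5}.
⟨L_z²⟩ = ℏ²·l(l+1)/3 = 10ℏ².

⟨L_z²⟩ = 10 ℏ²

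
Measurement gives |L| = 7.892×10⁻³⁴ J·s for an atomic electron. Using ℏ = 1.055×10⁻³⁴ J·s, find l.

l = 7

Dividing by ℏ: |L|/ℏ ≈ 7.481.
Set l(l+1) = 55.96; the integer solution is l = 7.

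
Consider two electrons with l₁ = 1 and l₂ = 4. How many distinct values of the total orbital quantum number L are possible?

3

Angular momentum addition gives L = |l₁ − l₂|, …, l₁ + l₂.
Allowed values: L = 3, 4, 5.
That is 3 values.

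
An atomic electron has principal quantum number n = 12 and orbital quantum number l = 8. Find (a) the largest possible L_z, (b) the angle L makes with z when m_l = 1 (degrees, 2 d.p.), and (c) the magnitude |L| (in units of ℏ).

L_z,max = 8ℏ; θ(m_l=1) ≈ 83.23°; |L| = 6√2 ℏ ≈ 8.485ℏ

L_z,max = lℏ = 8ℏ.
For m_l = 1: cos θ = 1/√72, θ ≈ 83.23°.
|L| = ℏ√(8·9) = 6√2 ℏ ≈ 8.485ℏ.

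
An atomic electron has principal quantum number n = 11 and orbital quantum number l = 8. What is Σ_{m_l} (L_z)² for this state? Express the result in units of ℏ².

Σ(L_z)² = 408 ℏ²

m_l runs from −8 to 8, i.e. {-8, -7, -6, -5, -4, -3, -2, -1, 0, 1, 2, 3, 4, 5, 6, 7, 8}.
Σ m_l² = l(l+1)(2l+1)/3 = 8·9·17/3 = 408.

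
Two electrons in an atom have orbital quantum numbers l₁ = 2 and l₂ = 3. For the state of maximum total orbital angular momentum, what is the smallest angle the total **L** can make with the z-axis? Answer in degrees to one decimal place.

By the triangle rule, |l₁ − l₂| ≤ L ≤ l₁ + l₂.
Allowed values: L = 1, 2, 3, 4, 5.
The maximum is L = 5, with |L_tot| = ℏ√(5·6) = √30 ℏ.
The minimum angle with z is arccos(5/√30) ≈ 24.1°.

θ_min ≈ 24.1°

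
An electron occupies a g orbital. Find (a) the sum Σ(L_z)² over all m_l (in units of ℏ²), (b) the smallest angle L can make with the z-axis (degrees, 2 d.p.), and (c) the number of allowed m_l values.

Σ(L_z)² = 60 ℏ²; θ_min ≈ 26.57°; 9 values

For a g orbital, l = 4.
Σ m_l² = 60, so Σ(L_z)² = 60 ℏ².
cos θ_min = 4/√20, so θ_min ≈ 26.57°.
There are 2l+1 = 9 values of m_l.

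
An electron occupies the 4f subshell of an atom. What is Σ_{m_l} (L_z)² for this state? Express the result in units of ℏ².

Σ(L_z)² = 28 ℏ²

4f means n = 4, l = 3.
The allowed m_l values are -3, -2, -1, 0, 1, 2, 3.
Σ m_l² = l(l+1)(2l+1)/3 = 3·4·7/3 = 28.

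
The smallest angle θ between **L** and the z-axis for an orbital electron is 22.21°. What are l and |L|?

l = 6, |L| = √42 ℏ ≈ 6.481ℏ

cos θ_min = l/√(l(l+1)) = √(l/(l+1)), so l/(l+1) = cos²(22.21°) = 0.8571.
Thus l = 0.8571/(1 − 0.8571) ≈ 6.
Then |L| = ℏ√(6·7) = √42 ℏ.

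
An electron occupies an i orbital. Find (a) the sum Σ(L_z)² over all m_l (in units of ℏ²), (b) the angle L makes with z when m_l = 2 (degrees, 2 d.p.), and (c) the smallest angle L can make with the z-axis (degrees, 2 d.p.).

Σ(L_z)² = 182 ℏ²; θ(m_l=2) ≈ 72.02°; θ_min ≈ 22.21°

The letter i corresponds to l = 6.
Σ m_l² = 182, so Σ(L_z)² = 182 ℏ².
For m_l = 2: cos θ = 2/√42, θ ≈ 72.02°.
cos θ_min = 6/√42, so θ_min ≈ 22.21°.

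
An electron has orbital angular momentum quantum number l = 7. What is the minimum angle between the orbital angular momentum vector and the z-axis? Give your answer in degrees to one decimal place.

θ_min ≈ 20.7°

|L| = ℏ√(l(l+1)) = 2√14 ℏ.
The smallest angle corresponds to the largest L_z, i.e. m_l = l = 7, giving L_z = 7ℏ.
cos θ_min = 7/√56, so θ_min ≈ 20.7°.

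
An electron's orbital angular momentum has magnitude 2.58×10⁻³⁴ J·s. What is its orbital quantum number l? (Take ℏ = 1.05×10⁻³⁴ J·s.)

|L|/ℏ = (2.58×10⁻³⁴)/(1.05×10⁻³⁴) ≈ 2.457.
(|L|/ℏ)² = l(l+1) ≈ 6.04 ⇒ l = 2.

l = 2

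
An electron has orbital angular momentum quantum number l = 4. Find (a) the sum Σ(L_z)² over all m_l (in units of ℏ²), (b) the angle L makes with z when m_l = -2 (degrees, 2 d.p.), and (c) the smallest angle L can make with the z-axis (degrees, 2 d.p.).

Σ(L_z)² = 60 ℏ²; θ(m_l=-2) ≈ 116.57°; θ_min ≈ 26.57°

Σ m_l² = 60, so Σ(L_z)² = 60 ℏ².
For m_l = -2: cos θ = -2/√20, θ ≈ 116.57°.
cos θ_min = 4/√20, so θ_min ≈ 26.57°.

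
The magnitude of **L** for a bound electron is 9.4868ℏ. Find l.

(|L|/ℏ)² = l(l+1) = 90.
The positive root is l = 9.

l = 9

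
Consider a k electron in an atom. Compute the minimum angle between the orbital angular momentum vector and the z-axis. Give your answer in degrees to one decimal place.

θ_min ≈ 20.7°

The letter k corresponds to l = 7.
|L| = ℏ√(l(l+1)) = 2√14 ℏ.
The smallest angle corresponds to the largest L_z, i.e. m_l = l = 7, giving L_z = 7ℏ.
cos θ_min = 7/√56, so θ_min ≈ 20.7°.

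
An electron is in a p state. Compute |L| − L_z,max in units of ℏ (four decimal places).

For a p orbital, l = 1.
|L| = √2 ℏ ≈ 1.4142ℏ, while L_z,max = lℏ = 1ℏ.
The difference is (√2 − 1)ℏ ≈ 0.4142ℏ.

|L| − L_z,max ≈ 0.4142ℏ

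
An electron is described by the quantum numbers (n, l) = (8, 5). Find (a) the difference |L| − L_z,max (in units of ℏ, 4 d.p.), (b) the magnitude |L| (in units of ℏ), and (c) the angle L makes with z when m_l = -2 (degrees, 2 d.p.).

|L| − L_z,max = (√30 − 5)ℏ ≈ 0.4772ℏ.
|L| = ℏ√(5·6) = √30 ℏ ≈ 5.477ℏ.
For m_l = -2: cos θ = -2/√30, θ ≈ 111.42°.

|L|−L_z,max ≈ 0.4772ℏ; |L| = √30 ℏ ≈ 5.477ℏ; θ(m_l=-2) ≈ 111.42°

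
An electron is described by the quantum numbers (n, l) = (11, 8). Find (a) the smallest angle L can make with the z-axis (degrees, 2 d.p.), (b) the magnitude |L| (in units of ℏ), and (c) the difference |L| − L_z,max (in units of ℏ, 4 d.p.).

cos θ_min = 8/√72, so θ_min ≈ 19.47°.
|L| = ℏ√(8·9) = 6√2 ℏ ≈ 8.485ℏ.
|L| − L_z,max = (6√2 − 8)ℏ ≈ 0.4853ℏ.

θ_min ≈ 19.47°; |L| = 6√2 ℏ ≈ 8.485ℏ; |L|−L_z,max ≈ 0.4853ℏ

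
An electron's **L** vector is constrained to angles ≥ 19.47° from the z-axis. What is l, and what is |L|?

l = 8, |L| = 6√2 ℏ ≈ 8.485ℏ

cos θ_min = l/√(l(l+1)) = √(l/(l+1)), so l/(l+1) = cos²(19.47°) = 0.8889.
Solving: l = 8.
Then |L| = ℏ√(8·9) = 6√2 ℏ.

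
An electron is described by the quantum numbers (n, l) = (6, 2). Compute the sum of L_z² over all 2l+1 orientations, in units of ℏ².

Σ(L_z)² = 10 ℏ²

The allowed m_l values are -2, -1, 0, 1, 2.
Σ m_l² = 2·(1 + 4) = 10.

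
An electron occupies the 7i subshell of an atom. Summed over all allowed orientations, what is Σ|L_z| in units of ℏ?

7i means n = 7, l = 6.
m_l runs from −6 to 6, i.e. {-6, -5, -4, -3, -2, -1, 0, 1, 2, 3, 4, 5, 6}.
Σ|m_l| = l(l+1) = 42.

Σ|L_z| = 42 ℏ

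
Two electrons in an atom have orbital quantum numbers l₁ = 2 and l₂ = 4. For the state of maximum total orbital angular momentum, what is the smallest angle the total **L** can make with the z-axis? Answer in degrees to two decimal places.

Angular momentum addition gives L = |l₁ − l₂|, …, l₁ + l₂.
Allowed values: L = 2, 3, 4, 5, 6.
The maximum is L = 6, with |L_tot| = ℏ√(6·7) = √42 ℏ.
The minimum angle with z is arccos(6/√42) ≈ 22.21°.

θ_min ≈ 22.21°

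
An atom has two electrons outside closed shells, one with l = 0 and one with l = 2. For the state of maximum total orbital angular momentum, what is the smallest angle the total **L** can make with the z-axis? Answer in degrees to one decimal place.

By the triangle rule, |l₁ − l₂| ≤ L ≤ l₁ + l₂.
Allowed values: L = 2.
The maximum is L = 2, with |L_tot| = ℏ√(2·3) = √6 ℏ.
The minimum angle with z is arccos(2/√6) ≈ 35.3°.

θ_min ≈ 35.3°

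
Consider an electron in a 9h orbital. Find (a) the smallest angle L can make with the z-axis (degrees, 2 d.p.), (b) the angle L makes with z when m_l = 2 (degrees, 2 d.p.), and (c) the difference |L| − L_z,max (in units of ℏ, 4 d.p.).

For 9h, l = 5.
cos θ_min = 5/√30, so θ_min ≈ 24.09°.
For m_l = 2: cos θ = 2/√30, θ ≈ 68.58°.
|L| − L_z,max = (√30 − 5)ℏ ≈ 0.4772ℏ.

θ_min ≈ 24.09°; θ(m_l=2) ≈ 68.58°; |L|−L_z,max ≈ 0.4772ℏ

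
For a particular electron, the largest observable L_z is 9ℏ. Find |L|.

|L| = 3√10 ℏ ≈ 9.487ℏ

The maximum L_z equals lℏ, giving l = 9.
Then |L| = ℏ√(9·10) = 3√10 ℏ.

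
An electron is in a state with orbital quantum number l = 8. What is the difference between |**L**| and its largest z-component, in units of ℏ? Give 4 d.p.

|L| − L_z,max ≈ 0.4853ℏ

|L| = 6√2 ℏ ≈ 8.4853ℏ, while L_z,max = lℏ = 8ℏ.
The difference is (6√2 − 8)ℏ ≈ 0.4853ℏ.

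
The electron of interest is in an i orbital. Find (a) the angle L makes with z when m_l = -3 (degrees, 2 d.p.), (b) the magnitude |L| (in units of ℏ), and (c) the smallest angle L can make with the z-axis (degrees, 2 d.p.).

θ(m_l=-3) ≈ 117.58°; |L| = √42 ℏ ≈ 6.481ℏ; θ_min ≈ 22.21°

An i state has l = 6.
For m_l = -3: cos θ = -3/√42, θ ≈ 117.58°.
|L| = ℏ√(6·7) = √42 ℏ ≈ 6.481ℏ.
cos θ_min = 6/√42, so θ_min ≈ 22.21°.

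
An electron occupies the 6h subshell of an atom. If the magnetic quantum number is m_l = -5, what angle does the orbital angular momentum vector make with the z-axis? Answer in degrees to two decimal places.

θ ≈ 155.91°

6h means n = 6, l = 5.
|L| = √(l(l+1)) ℏ = √30 ℏ.
L_z = m_l ℏ = −5ℏ.
cos θ = L_z/|L| = -5/√30, so θ ≈ 155.91°.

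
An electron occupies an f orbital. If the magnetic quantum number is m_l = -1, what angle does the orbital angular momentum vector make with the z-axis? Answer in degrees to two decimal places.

F corresponds to l = 3.
|L| = √(l(l+1)) ℏ = 2√3 ℏ.
L_z = m_l ℏ = −1ℏ.
cos θ = L_z/|L| = -1/√12, so θ ≈ 106.78°.

θ ≈ 106.78°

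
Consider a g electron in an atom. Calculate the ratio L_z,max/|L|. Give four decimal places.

For a g orbital, l = 4.
|L| = 2√5 ℏ ≈ 4.4721ℏ, while L_z,max = lℏ = 4ℏ.
L_z,max/|L| = 4/√20 = 0.8944.

L_z,max/|L| = 0.8944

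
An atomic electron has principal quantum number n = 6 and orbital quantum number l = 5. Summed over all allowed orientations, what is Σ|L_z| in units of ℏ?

Σ|L_z| = 30 ℏ

m_l runs from −5 to 5, i.e. {-5, -4, -3, -2, -1, 0, 1, 2, 3, 4, 5}.
Σ|m_l| = l(l+1) = 30.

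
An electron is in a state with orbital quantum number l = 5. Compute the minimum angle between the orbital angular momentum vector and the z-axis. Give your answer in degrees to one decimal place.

θ_min ≈ 24.1°

|L| = ℏ√(l(l+1)) = √30 ℏ.
The smallest angle corresponds to the largest L_z, i.e. m_l = l = 5, giving L_z = 5ℏ.
cos θ_min = 5/√30, so θ_min ≈ 24.1°.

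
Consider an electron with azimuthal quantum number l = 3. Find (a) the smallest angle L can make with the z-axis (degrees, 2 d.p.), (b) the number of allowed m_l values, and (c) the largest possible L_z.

cos θ_min = 3/√12, so θ_min ≈ 30.00°.
There are 2l+1 = 7 values of m_l.
L_z,max = lℏ = 3ℏ.

θ_min ≈ 30.00°; 7 values; L_z,max = 3ℏ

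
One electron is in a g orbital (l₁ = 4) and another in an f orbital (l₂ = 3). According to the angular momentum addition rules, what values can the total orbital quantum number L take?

L = 1, 2, 3, 4, 5, 6, 7

By the triangle rule, |l₁ − l₂| ≤ L ≤ l₁ + l₂.
Allowed values: L = 1, 2, 3, 4, 5, 6, 7.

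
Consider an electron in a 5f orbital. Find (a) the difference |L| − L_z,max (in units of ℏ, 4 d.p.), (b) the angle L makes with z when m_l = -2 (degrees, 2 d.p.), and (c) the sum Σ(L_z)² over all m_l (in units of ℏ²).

5f means n = 5, l = 3.
|L| − L_z,max = (2√3 − 3)ℏ ≈ 0.4641ℏ.
For m_l = -2: cos θ = -2/√12, θ ≈ 125.26°.
Σ m_l² = 28, so Σ(L_z)² = 28 ℏ².

|L|−L_z,max ≈ 0.4641ℏ; θ(m_l=-2) ≈ 125.26°; Σ(L_z)² = 28 ℏ²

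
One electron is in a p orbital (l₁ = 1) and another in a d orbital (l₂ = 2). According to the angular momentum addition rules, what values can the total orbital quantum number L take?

L = 1, 2, 3

Angular momentum addition gives L = |l₁ − l₂|, …, l₁ + l₂.
Allowed values: L = 1, 2, 3.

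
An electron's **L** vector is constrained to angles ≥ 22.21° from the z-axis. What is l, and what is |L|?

l = 6, |L| = √42 ℏ ≈ 6.481ℏ

cos²θ_min = l/(l+1) = 0.8571.
Thus l = 0.8571/(1 − 0.8571) ≈ 6.
Then |L| = ℏ√(6·7) = √42 ℏ.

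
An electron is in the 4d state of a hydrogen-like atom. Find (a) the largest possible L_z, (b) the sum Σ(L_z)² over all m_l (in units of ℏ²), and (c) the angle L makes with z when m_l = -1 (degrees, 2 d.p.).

The 4d subshell has l = 2.
L_z,max = lℏ = 2ℏ.
Σ m_l² = 10, so Σ(L_z)² = 10 ℏ².
For m_l = -1: cos θ = -1/√6, θ ≈ 114.09°.

L_z,max = 2ℏ; Σ(L_z)² = 10 ℏ²; θ(m_l=-1) ≈ 114.09°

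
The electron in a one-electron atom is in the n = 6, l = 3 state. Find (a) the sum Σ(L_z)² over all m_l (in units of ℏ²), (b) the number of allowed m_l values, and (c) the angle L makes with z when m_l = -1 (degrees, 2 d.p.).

Σ(L_z)² = 28 ℏ²; 7 values; θ(m_l=-1) ≈ 106.78°

Σ m_l² = 28, so Σ(L_z)² = 28 ℏ².
There are 2l+1 = 7 values of m_l.
For m_l = -1: cos θ = -1/√12, θ ≈ 106.78°.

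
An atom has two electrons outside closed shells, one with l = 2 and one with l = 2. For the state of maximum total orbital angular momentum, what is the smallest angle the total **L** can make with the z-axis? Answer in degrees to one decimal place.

θ_min ≈ 26.6°

By the triangle rule, |l₁ − l₂| ≤ L ≤ l₁ + l₂.
L ∈ {0, 1, 2, 3, 4}.
The maximum is L = 4, with |L_tot| = ℏ√(4·5) = 2√5 ℏ.
The minimum angle with z is arccos(4/√20) ≈ 26.6°.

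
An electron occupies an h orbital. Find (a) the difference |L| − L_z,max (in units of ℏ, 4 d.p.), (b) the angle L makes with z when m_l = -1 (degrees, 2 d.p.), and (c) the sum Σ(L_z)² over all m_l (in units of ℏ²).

For an h orbital, l = 5.
|L| − L_z,max = (√30 − 5)ℏ ≈ 0.4772ℏ.
For m_l = -1: cos θ = -1/√30, θ ≈ 100.52°.
Σ m_l² = 110, so Σ(L_z)² = 110 ℏ².

|L|−L_z,max ≈ 0.4772ℏ; θ(m_l=-1) ≈ 100.52°; Σ(L_z)² = 110 ℏ²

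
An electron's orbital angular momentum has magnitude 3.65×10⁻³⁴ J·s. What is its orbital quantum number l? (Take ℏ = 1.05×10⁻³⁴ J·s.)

|L|/ℏ = (3.65×10⁻³⁴)/(1.05×10⁻³⁴) ≈ 3.476.
l(l+1) ≈ 3.476² ≈ 12.08, so l = 3.

l = 3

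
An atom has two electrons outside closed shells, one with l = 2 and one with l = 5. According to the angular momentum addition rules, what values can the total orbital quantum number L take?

By the triangle rule, |l₁ − l₂| ≤ L ≤ l₁ + l₂.
L ∈ {3, 4, 5, 6, 7}.

L = 3, 4, 5, 6, 7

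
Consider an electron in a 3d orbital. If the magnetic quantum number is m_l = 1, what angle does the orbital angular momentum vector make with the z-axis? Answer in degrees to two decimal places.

θ ≈ 65.91°

3d means n = 3, l = 2.
|L|² = l(l+1)ℏ² = 6ℏ², so |L| = √6 ℏ.
L_z = m_l ℏ = 1ℏ.
cos θ = L_z/|L| = 1/√6, so θ ≈ 65.91°.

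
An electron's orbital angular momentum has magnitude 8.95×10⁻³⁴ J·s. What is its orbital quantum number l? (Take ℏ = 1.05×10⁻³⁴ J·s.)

l = 8

Dividing by ℏ: |L|/ℏ ≈ 8.524.
(|L|/ℏ)² = l(l+1) ≈ 72.66 ⇒ l = 8.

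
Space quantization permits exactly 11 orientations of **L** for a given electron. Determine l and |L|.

11 = 2l + 1, so l = (11−1)/2 = 5.
Then |L| = √(l(l+1)) ℏ = √30 ℏ.

l = 5, |L| = √30 ℏ ≈ 5.477ℏ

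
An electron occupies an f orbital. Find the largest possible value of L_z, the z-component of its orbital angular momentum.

L_z,max = 3ℏ

F corresponds to l = 3.
L_z = m_l ℏ with m_l ∈ {−3, …, 3}; the maximum is m_l = 3.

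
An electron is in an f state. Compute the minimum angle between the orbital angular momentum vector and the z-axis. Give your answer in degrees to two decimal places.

θ_min ≈ 30.00°

The letter f corresponds to l = 3.
|L|² = l(l+1)ℏ² = 12ℏ², so |L| = 2√3 ℏ.
The smallest angle corresponds to the largest L_z, i.e. m_l = l = 3, giving L_z = 3ℏ.
cos θ_min = 3/√12, so θ_min ≈ 30.00°.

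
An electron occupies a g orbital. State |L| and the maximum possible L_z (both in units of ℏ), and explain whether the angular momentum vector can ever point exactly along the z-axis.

No: L_z,max = 4ℏ < |L| = 2√5 ℏ ≈ 4.472ℏ

The letter g corresponds to l = 4.
|L| = 2√5 ℏ ≈ 4.4721ℏ, while L_z,max = lℏ = 4ℏ.
Since |L| > L_z,max, the vector can never point exactly along z; the closest it comes is θ_min = arccos(4/√20) ≈ 26.6°.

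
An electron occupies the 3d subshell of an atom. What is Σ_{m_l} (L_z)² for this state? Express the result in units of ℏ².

Σ(L_z)² = 10 ℏ²

The 3d subshell has l = 2.
m_l runs from −2 to 2, i.e. {-2, -1, 0, 1, 2}.
Summing m² from −2 to 2: Σ m_l² = 10.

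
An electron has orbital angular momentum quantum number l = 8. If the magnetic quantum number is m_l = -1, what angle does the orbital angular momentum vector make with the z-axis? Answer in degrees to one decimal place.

|L| = ℏ√(l(l+1)) = 6√2 ℏ.
L_z = m_l ℏ = −1ℏ.
cos θ = L_z/|L| = -1/√72, so θ ≈ 96.8°.

θ ≈ 96.8°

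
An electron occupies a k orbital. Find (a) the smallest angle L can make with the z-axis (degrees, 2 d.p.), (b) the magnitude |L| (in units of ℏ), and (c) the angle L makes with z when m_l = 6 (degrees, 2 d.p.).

θ_min ≈ 20.70°; |L| = 2√14 ℏ ≈ 7.483ℏ; θ(m_l=6) ≈ 36.70°

A k state has l = 7.
cos θ_min = 7/√56, so θ_min ≈ 20.70°.
|L| = ℏ√(7·8) = 2√14 ℏ ≈ 7.483ℏ.
For m_l = 6: cos θ = 6/√56, θ ≈ 36.70°.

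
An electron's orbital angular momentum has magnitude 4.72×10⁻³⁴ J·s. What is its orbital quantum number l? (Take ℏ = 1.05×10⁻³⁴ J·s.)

l = 4

In units of ℏ, |L| ≈ 4.495.
Set l(l+1) = 20.21; the integer solution is l = 4.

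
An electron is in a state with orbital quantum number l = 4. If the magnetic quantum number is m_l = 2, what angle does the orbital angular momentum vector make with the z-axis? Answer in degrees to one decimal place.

|L| = √(l(l+1)) ℏ = 2√5 ℏ.
L_z = m_l ℏ = 2ℏ.
cos θ = L_z/|L| = 2/√20, so θ ≈ 63.4°.

θ ≈ 63.4°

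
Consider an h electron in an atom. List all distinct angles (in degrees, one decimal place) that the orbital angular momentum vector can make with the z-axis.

The letter h corresponds to l = 5.
|L|² = l(l+1)ℏ² = 30ℏ², so |L| = √30 ℏ.
cos θ = m_l/√30 for each m_l ∈ {-5, -4, -3, -2, -1, 0, 1, 2, 3, 4, 5}.

θ ∈ {24.1°, 43.1°, 56.8°, 68.6°, 79.5°, 90.0°, 100.5°, 111.4°, 123.2°, 136.9°, 155.9°}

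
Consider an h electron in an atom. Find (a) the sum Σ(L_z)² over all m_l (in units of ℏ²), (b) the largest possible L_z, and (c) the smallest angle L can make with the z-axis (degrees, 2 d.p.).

An h state has l = 5.
Σ m_l² = 110, so Σ(L_z)² = 110 ℏ².
L_z,max = lℏ = 5ℏ.
cos θ_min = 5/√30, so θ_min ≈ 24.09°.

Σ(L_z)² = 110 ℏ²; L_z,max = 5ℏ; θ_min ≈ 24.09°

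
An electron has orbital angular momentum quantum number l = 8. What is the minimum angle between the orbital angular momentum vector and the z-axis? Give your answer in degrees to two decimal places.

|L| = √(l(l+1)) ℏ = 6√2 ℏ.
The smallest angle corresponds to the largest L_z, i.e. m_l = l = 8, giving L_z = 8ℏ.
cos θ_min = 8/√72, so θ_min ≈ 19.47°.

θ_min ≈ 19.47°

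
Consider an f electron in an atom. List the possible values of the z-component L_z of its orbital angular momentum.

L_z ∈ {−3ℏ, −2ℏ, −ℏ, 0, ℏ, 2ℏ, 3ℏ}

An f state has l = 3.
L_z = m_l ℏ with m_l ranging from −l to +l in integer steps.
For l = 3: m_l ∈ {-3, -2, -1, 0, 1, 2, 3}.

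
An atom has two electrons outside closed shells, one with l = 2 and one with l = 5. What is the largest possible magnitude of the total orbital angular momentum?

L runs from |2 − 5| = 3 to 2 + 5 = 7.
So L can be 3, 4, 5, 6, 7.
The largest magnitude corresponds to L = 7: |L_tot| = ℏ√(7·8) = 2√14 ℏ.

|L_tot|_max = 2√14 ℏ ≈ 7.483ℏ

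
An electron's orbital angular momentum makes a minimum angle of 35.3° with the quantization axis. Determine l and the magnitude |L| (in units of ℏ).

cos²θ_min = l/(l+1) = 0.6661.
Thus l = 0.6661/(1 − 0.6661) ≈ 2.
Then |L| = ℏ√(2·3) = √6 ℏ.

l = 2, |L| = √6 ℏ ≈ 2.449ℏ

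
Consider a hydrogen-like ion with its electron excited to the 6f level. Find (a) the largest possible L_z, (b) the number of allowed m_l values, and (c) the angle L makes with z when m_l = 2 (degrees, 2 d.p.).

The 6f level has l = 3.
L_z,max = lℏ = 3ℏ.
There are 2l+1 = 7 values of m_l.
For m_l = 2: cos θ = 2/√12, θ ≈ 54.74°.

L_z,max = 3ℏ; 7 values; θ(m_l=2) ≈ 54.74°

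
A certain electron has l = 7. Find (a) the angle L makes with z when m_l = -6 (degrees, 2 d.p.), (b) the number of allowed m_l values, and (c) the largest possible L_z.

θ(m_l=-6) ≈ 143.30°; 15 values; L_z,max = 7ℏ

For m_l = -6: cos θ = -6/√56, θ ≈ 143.30°.
There are 2l+1 = 15 values of m_l.
L_z,max = lℏ = 7ℏ.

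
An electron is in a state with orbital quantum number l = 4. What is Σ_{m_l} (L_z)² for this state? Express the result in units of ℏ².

m_l ∈ {-4, -3, -2, -1, 0, 1, 2, 3, 4}.
Σ m_l² = 2·(1 + 4 + 9 + 16) = 60.

Σ(L_z)² = 60 ℏ²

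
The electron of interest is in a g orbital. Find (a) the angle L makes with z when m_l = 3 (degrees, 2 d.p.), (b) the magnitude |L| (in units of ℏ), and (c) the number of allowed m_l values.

θ(m_l=3) ≈ 47.87°; |L| = 2√5 ℏ ≈ 4.472ℏ; 9 values

The letter g corresponds to l = 4.
For m_l = 3: cos θ = 3/√20, θ ≈ 47.87°.
|L| = ℏ√(4·5) = 2√5 ℏ ≈ 4.472ℏ.
There are 2l+1 = 9 values of m_l.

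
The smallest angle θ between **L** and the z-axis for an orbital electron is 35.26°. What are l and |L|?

l = 2, |L| = √6 ℏ ≈ 2.449ℏ

cos²θ_min = l/(l+1) = 0.6667.
l = cos²θ/sin²θ ≈ 2.
Then |L| = ℏ√(2·3) = √6 ℏ.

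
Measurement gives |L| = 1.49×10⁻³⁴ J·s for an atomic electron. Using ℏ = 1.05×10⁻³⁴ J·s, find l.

l = 1

In units of ℏ, |L| ≈ 1.419.
l(l+1) ≈ 1.419² ≈ 2.01, so l = 1.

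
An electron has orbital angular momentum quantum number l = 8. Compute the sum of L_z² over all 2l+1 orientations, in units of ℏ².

The allowed m_l values are -8, -7, -6, -5, -4, -3, -2, -1, 0, 1, 2, 3, 4, 5, 6, 7, 8.
Summing m² from −8 to 8: Σ m_l² = 408.

Σ(L_z)² = 408 ℏ²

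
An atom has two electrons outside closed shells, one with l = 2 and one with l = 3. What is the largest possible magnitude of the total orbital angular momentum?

By the triangle rule, |l₁ − l₂| ≤ L ≤ l₁ + l₂.
Allowed values: L = 1, 2, 3, 4, 5.
The largest magnitude corresponds to L = 5: |L_tot| = ℏ√(5·6) = √30 ℏ.

|L_tot|_max = √30 ℏ ≈ 5.477ℏ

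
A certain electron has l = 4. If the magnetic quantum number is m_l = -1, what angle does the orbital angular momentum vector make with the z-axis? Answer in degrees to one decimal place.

|L| = ℏ√(l(l+1)) = 2√5 ℏ.
L_z = m_l ℏ = −1ℏ.
cos θ = L_z/|L| = -1/√20, so θ ≈ 102.9°.

θ ≈ 102.9°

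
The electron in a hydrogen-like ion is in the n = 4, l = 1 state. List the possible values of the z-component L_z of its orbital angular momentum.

L_z = m_l ℏ with m_l ranging from −l to +l in integer steps.
For l = 1: m_l ∈ {-1, 0, 1}.

L_z ∈ {−ℏ, 0, ℏ}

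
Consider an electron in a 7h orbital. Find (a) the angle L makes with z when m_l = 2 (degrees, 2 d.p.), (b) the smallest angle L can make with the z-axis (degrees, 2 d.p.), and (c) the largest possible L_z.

For 7h, l = 5.
For m_l = 2: cos θ = 2/√30, θ ≈ 68.58°.
cos θ_min = 5/√30, so θ_min ≈ 24.09°.
L_z,max = lℏ = 5ℏ.

θ(m_l=2) ≈ 68.58°; θ_min ≈ 24.09°; L_z,max = 5ℏ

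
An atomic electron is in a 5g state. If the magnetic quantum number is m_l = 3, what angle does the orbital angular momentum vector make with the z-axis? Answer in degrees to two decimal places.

θ ≈ 47.87°

5g means n = 5, l = 4.
|L|² = l(l+1)ℏ² = 20ℏ², so |L| = 2√5 ℏ.
L_z = m_l ℏ = 3ℏ.
cos θ = L_z/|L| = 3/√20, so θ ≈ 47.87°.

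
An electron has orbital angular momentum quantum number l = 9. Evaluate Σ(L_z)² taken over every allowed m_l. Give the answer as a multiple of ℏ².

Σ(L_z)² = 570 ℏ²

m_l ∈ {-9, -8, -7, -6, -5, -4, -3, -2, -1, 0, 1, 2, 3, 4, 5, 6, 7, 8, 9}.
Σ m_l² = l(l+1)(2l+1)/3 = 9·10·19/3 = 570.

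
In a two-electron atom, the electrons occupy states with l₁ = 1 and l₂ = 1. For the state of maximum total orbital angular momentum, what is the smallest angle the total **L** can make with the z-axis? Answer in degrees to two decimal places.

θ_min ≈ 35.26°

The total orbital quantum number L ranges from |l₁ − l₂| to l₁ + l₂ in integer steps.
L ∈ {0, 1, 2}.
The maximum is L = 2, with |L_tot| = ℏ√(2·3) = √6 ℏ.
The minimum angle with z is arccos(2/√6) ≈ 35.26°.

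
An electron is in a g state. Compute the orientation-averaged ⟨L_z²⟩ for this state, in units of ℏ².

For a g orbital, l = 4.
m_l runs from −4 to 4, i.e. {-4, -3, -2, -1, 0, 1, 2, 3, 4}.
⟨L_z²⟩ = ℏ²·(Σ m_l²)/(2l+1) = ℏ²·60/9 = 6.667ℏ².

⟨L_z²⟩ = 6.667 ℏ²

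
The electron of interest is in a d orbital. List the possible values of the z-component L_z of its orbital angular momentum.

L_z ∈ {−2ℏ, −ℏ, 0, ℏ, 2ℏ}

D corresponds to l = 2.
L_z = m_l ℏ with m_l ranging from −l to +l in integer steps.
For l = 2: m_l ∈ {-2, -1, 0, 1, 2}.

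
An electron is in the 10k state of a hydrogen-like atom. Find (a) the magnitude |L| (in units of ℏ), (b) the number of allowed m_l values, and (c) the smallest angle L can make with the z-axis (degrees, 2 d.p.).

|L| = 2√14 ℏ ≈ 7.483ℏ; 15 values; θ_min ≈ 20.70°

The 10k subshell has l = 7.
|L| = ℏ√(7·8) = 2√14 ℏ ≈ 7.483ℏ.
There are 2l+1 = 15 values of m_l.
cos θ_min = 7/√56, so θ_min ≈ 20.70°.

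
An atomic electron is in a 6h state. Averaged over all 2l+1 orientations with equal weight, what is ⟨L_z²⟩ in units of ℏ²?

⟨L_z²⟩ = 10 ℏ²

6h means n = 6, l = 5.
m_l ∈ {-5, -4, -3, -2, -1, 0, 1, 2, 3, 4, 5}.
⟨L_z²⟩ = ℏ²·l(l+1)/3 = 10ℏ².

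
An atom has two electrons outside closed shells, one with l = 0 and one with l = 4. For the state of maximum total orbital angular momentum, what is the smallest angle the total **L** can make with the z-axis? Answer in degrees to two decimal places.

L runs from |0 − 4| = 4 to 0 + 4 = 4.
L ∈ {4}.
The maximum is L = 4, with |L_tot| = ℏ√(4·5) = 2√5 ℏ.
The minimum angle with z is arccos(4/√20) ≈ 26.57°.

θ_min ≈ 26.57°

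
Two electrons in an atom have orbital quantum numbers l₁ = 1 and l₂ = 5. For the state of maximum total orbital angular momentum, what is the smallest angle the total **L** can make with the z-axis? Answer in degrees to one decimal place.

By the triangle rule, |l₁ − l₂| ≤ L ≤ l₁ + l₂.
So L can be 4, 5, 6.
The maximum is L = 6, with |L_tot| = ℏ√(6·7) = √42 ℏ.
The minimum angle with z is arccos(6/√42) ≈ 22.2°.

θ_min ≈ 22.2°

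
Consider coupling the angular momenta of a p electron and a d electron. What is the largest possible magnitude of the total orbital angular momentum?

|L_tot|_max = 2√3 ℏ ≈ 3.464ℏ

The total orbital quantum number L ranges from |l₁ − l₂| to l₁ + l₂ in integer steps.
L ∈ {1, 2, 3}.
The largest magnitude corresponds to L = 3: |L_tot| = ℏ√(3·4) = 2√3 ℏ.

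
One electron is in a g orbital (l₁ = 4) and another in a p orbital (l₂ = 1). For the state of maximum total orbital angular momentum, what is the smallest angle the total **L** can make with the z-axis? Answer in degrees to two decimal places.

θ_min ≈ 24.09°

The total orbital quantum number L ranges from |l₁ − l₂| to l₁ + l₂ in integer steps.
So L can be 3, 4, 5.
The maximum is L = 5, with |L_tot| = ℏ√(5·6) = √30 ℏ.
The minimum angle with z is arccos(5/√30) ≈ 24.09°.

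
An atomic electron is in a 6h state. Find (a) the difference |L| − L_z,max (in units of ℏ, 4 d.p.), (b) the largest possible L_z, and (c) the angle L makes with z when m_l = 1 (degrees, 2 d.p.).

For 6h, l = 5.
|L| − L_z,max = (√30 − 5)ℏ ≈ 0.4772ℏ.
L_z,max = lℏ = 5ℏ.
For m_l = 1: cos θ = 1/√30, θ ≈ 79.48°.

|L|−L_z,max ≈ 0.4772ℏ; L_z,max = 5ℏ; θ(m_l=1) ≈ 79.48°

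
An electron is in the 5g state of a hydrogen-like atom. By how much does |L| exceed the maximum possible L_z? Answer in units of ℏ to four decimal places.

5g means n = 5, l = 4.
|L| = 2√5 ℏ ≈ 4.4721ℏ, while L_z,max = lℏ = 4ℏ.
The difference is (2√5 − 4)ℏ ≈ 0.4721ℏ.

|L| − L_z,max ≈ 0.4721ℏ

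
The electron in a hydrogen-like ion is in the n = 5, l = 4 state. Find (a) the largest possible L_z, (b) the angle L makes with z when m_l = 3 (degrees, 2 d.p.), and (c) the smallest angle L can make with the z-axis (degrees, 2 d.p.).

L_z,max = 4ℏ; θ(m_l=3) ≈ 47.87°; θ_min ≈ 26.57°

L_z,max = lℏ = 4ℏ.
For m_l = 3: cos θ = 3/√20, θ ≈ 47.87°.
cos θ_min = 4/√20, so θ_min ≈ 26.57°.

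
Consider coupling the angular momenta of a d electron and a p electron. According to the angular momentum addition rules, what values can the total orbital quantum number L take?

L = 1, 2, 3

By the triangle rule, |l₁ − l₂| ≤ L ≤ l₁ + l₂.
Allowed values: L = 1, 2, 3.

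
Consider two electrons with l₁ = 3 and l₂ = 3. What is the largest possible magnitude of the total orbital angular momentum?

|L_tot|_max = √42 ℏ ≈ 6.481ℏ

The total orbital quantum number L ranges from |l₁ − l₂| to l₁ + l₂ in integer steps.
Allowed values: L = 0, 1, 2, 3, 4, 5, 6.
The largest magnitude corresponds to L = 6: |L_tot| = ℏ√(6·7) = √42 ℏ.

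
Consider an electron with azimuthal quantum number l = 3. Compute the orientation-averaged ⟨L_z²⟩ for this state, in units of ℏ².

The allowed m_l values are -3, -2, -1, 0, 1, 2, 3.
⟨L_z²⟩ = ℏ²·l(l+1)/3 = 4ℏ².

⟨L_z²⟩ = 4 ℏ²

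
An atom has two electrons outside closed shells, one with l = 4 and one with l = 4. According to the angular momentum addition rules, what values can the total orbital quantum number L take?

L = 0, 1, 2, 3, 4, 5, 6, 7, 8

By the triangle rule, |l₁ − l₂| ≤ L ≤ l₁ + l₂.
So L can be 0, 1, 2, 3, 4, 5, 6, 7, 8.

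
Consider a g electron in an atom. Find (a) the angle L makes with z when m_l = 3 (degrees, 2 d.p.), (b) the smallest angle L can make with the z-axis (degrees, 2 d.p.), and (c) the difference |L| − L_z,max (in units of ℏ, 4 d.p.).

θ(m_l=3) ≈ 47.87°; θ_min ≈ 26.57°; |L|−L_z,max ≈ 0.4721ℏ

A g state has l = 4.
For m_l = 3: cos θ = 3/√20, θ ≈ 47.87°.
cos θ_min = 4/√20, so θ_min ≈ 26.57°.
|L| − L_z,max = (2√5 − 4)ℏ ≈ 0.4721ℏ.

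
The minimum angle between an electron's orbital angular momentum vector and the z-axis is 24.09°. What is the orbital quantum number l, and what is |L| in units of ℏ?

l = 5, |L| = √30 ℏ ≈ 5.477ℏ

cos θ_min = l/√(l(l+1)) = √(l/(l+1)), so l/(l+1) = cos²(24.09°) = 0.8334.
Solving: l = 5.
Then |L| = ℏ√(5·6) = √30 ℏ.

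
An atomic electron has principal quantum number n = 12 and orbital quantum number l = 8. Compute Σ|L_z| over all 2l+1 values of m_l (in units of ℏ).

m_l runs from −8 to 8, i.e. {-8, -7, -6, -5, -4, -3, -2, -1, 0, 1, 2, 3, 4, 5, 6, 7, 8}.
Σ|m_l| = 2(1+2+…+8) = 72.

Σ|L_z| = 72 ℏ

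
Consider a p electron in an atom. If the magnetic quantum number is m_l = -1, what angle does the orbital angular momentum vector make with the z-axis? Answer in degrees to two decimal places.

A p state has l = 1.
|L| = ℏ√(l(l+1)) = √2 ℏ.
L_z = m_l ℏ = −1ℏ.
cos θ = L_z/|L| = -1/√2, so θ ≈ 135.00°.

θ ≈ 135.00°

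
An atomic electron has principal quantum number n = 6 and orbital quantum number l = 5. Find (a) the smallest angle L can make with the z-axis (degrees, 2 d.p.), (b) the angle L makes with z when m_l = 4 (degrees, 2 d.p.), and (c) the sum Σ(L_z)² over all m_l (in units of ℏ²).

cos θ_min = 5/√30, so θ_min ≈ 24.09°.
For m_l = 4: cos θ = 4/√30, θ ≈ 43.09°.
Σ m_l² = 110, so Σ(L_z)² = 110 ℏ².

θ_min ≈ 24.09°; θ(m_l=4) ≈ 43.09°; Σ(L_z)² = 110 ℏ²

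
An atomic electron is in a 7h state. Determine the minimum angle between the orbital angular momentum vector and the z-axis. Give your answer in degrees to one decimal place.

θ_min ≈ 24.1°

7h means n = 7, l = 5.
|L| = ℏ√(l(l+1)) = √30 ℏ.
The smallest angle corresponds to the largest L_z, i.e. m_l = l = 5, giving L_z = 5ℏ.
cos θ_min = 5/√30, so θ_min ≈ 24.1°.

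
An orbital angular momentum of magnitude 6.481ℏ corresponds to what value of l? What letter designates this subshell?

|L| = ℏ√(l(l+1)), so l(l+1) = 42.
l² + l − 42 = 0 ⇒ l = 6.

l = 6 (i orbital)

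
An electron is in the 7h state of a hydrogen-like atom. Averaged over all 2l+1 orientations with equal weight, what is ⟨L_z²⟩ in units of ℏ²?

⟨L_z²⟩ = 10 ℏ²

For 7h, l = 5.
The allowed m_l values are -5, -4, -3, -2, -1, 0, 1, 2, 3, 4, 5.
⟨L_z²⟩ = ℏ²·l(l+1)/3 = 10ℏ².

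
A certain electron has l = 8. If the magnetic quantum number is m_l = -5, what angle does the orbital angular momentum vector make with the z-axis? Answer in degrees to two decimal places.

θ ≈ 126.10°

|L|² = l(l+1)ℏ² = 72ℏ², so |L| = 6√2 ℏ.
L_z = m_l ℏ = −5ℏ.
cos θ = L_z/|L| = -5/√72, so θ ≈ 126.10°.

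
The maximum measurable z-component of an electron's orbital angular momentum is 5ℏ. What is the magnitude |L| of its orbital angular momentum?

|L| = √30 ℏ ≈ 5.477ℏ

L_z,max = lℏ, so l = 5.
|L| = √(l(l+1)) ℏ = √30 ℏ.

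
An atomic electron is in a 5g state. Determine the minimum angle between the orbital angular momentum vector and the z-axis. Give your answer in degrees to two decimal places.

θ_min ≈ 26.57°

5g means n = 5, l = 4.
|L| = ℏ√(l(l+1)) = 2√5 ℏ.
The smallest angle corresponds to the largest L_z, i.e. m_l = l = 4, giving L_z = 4ℏ.
cos θ_min = 4/√20, so θ_min ≈ 26.57°.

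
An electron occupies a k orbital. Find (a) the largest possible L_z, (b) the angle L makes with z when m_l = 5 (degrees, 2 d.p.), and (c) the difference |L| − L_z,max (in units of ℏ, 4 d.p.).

For a k orbital, l = 7.
L_z,max = lℏ = 7ℏ.
For m_l = 5: cos θ = 5/√56, θ ≈ 48.08°.
|L| − L_z,max = (2√14 − 7)ℏ ≈ 0.4833ℏ.

L_z,max = 7ℏ; θ(m_l=5) ≈ 48.08°; |L|−L_z,max ≈ 0.4833ℏ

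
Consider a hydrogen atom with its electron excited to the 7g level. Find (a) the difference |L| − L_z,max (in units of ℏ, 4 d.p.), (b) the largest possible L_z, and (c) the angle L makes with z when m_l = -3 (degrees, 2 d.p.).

The 7g level has l = 4.
|L| − L_z,max = (2√5 − 4)ℏ ≈ 0.4721ℏ.
L_z,max = lℏ = 4ℏ.
For m_l = -3: cos θ = -3/√20, θ ≈ 132.13°.

|L|−L_z,max ≈ 0.4721ℏ; L_z,max = 4ℏ; θ(m_l=-3) ≈ 132.13°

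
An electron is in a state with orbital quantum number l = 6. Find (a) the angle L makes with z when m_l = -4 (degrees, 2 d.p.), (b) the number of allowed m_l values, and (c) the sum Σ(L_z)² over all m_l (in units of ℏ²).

For m_l = -4: cos θ = -4/√42, θ ≈ 128.11°.
There are 2l+1 = 13 values of m_l.
Σ m_l² = 182, so Σ(L_z)² = 182 ℏ².

θ(m_l=-4) ≈ 128.11°; 13 values; Σ(L_z)² = 182 ℏ²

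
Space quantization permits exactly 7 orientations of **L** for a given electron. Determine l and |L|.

7 = 2l + 1, so l = (7−1)/2 = 3.
|L| = ℏ√(l(l+1)) = ℏ√(3·4) = 2√3 ℏ.

l = 3, |L| = 2√3 ℏ ≈ 3.464ℏ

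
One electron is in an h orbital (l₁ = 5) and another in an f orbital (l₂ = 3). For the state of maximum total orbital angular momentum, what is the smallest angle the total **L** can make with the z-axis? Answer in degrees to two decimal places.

The total orbital quantum number L ranges from |l₁ − l₂| to l₁ + l₂ in integer steps.
So L can be 2, 3, 4, 5, 6, 7, 8.
The maximum is L = 8, with |L_tot| = ℏ√(8·9) = 6√2 ℏ.
The minimum angle with z is arccos(8/√72) ≈ 19.47°.

θ_min ≈ 19.47°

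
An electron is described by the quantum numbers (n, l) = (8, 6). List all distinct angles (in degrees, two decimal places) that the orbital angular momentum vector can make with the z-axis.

θ ∈ {22.21°, 39.51°, 51.89°, 62.42°, 72.02°, 81.12°, 90.00°, 98.88°, 107.98°, 117.58°, 128.11°, 140.49°, 157.79°}

|L| = √(l(l+1)) ℏ = √42 ℏ.
cos θ = m_l/√42 for each m_l ∈ {-6, -5, -4, -3, -2, -1, 0, 1, 2, 3, 4, 5, 6}.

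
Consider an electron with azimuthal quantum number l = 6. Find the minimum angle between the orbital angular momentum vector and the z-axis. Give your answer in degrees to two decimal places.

|L| = ℏ√(l(l+1)) = √42 ℏ.
The smallest angle corresponds to the largest L_z, i.e. m_l = l = 6, giving L_z = 6ℏ.
cos θ_min = 6/√42, so θ_min ≈ 22.21°.

θ_min ≈ 22.21°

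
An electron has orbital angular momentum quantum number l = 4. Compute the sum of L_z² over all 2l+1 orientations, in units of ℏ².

m_l ∈ {-4, -3, -2, -1, 0, 1, 2, 3, 4}.
Summing m² from −4 to 4: Σ m_l² = 60.

Σ(L_z)² = 60 ℏ²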